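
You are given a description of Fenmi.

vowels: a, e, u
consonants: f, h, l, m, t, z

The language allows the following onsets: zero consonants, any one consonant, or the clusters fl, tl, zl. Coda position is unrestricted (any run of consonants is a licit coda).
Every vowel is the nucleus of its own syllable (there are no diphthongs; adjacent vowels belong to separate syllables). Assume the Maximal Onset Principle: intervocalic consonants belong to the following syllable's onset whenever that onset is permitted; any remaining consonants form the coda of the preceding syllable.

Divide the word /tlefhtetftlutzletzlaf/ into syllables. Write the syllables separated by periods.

The vowels are e, e, u, e, a — 5 nuclei, so 5 syllables.
σ1/σ2 boundary: /fht/ — longest licit onset from the right is /t/, leaving /fh/ as coda.
σ2/σ3 boundary: /tftl/ — longest licit onset from the right is /tl/, leaving /tf/ as coda.
σ3/σ4 boundary: cluster /tzl/ — the longest permitted-onset suffix is /zl/; onset = /zl/, preceding coda = /t/.
σ4/σ5 boundary: cluster /tzl/ — the longest permitted-onset suffix is /zl/; onset = /zl/, preceding coda = /t/.

tlefh.tetf.tlut.zlet.zlaf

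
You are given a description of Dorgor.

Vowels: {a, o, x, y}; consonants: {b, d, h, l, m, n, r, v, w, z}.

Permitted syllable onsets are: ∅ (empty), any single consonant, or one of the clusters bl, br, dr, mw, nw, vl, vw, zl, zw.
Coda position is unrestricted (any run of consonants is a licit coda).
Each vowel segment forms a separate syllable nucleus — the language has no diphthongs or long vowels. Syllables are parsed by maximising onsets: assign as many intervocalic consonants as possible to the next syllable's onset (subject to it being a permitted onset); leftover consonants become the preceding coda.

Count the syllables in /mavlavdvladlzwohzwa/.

Vowels present: a, a, a, o, a; each is a nucleus, giving 5 syllables.

5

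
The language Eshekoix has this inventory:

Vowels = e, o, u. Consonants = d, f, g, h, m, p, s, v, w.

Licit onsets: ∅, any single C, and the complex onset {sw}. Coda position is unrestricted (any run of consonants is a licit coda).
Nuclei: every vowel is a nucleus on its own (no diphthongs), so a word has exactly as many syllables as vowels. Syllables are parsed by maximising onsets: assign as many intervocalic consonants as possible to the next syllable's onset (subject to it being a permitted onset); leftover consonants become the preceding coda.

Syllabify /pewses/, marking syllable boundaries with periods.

Nuclei (vowels): e, e → 2 syllables.
V1 /e/ – V2 /e/: cluster /ws/ — the longest permitted-onset suffix is /s/; onset = /s/, preceding coda = /w/.

pew.ses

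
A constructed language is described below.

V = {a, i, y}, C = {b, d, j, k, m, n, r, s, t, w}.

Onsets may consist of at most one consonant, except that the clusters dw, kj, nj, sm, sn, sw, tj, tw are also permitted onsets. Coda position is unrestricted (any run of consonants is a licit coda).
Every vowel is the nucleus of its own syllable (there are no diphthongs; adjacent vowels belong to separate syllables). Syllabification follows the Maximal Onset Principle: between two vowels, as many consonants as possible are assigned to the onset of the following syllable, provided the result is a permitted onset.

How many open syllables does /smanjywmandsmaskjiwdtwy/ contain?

Nuclei (vowels): a, y, a, a, i, y → 6 syllables.
/a…y/ gap (V1→V2): cluster /nj/ — /nj/ is itself a permitted onset, so the whole cluster goes right; preceding coda = ∅.
/y…a/ gap (V2→V3): cluster /wm/ — the longest permitted-onset suffix is /m/; onset = /m/, preceding coda = /w/.
/a…a/ gap (V3→V4): cluster /ndsm/ — the longest permitted-onset suffix is /sm/; onset = /sm/, preceding coda = /nd/.
/a…i/ gap (V4→V5): cluster /skj/ — the longest permitted-onset suffix is /kj/; onset = /kj/, preceding coda = /s/.
/i…y/ gap (V5→V6): /wdtw/ — longest licit onset from the right is /tw/, leaving /wd/ as coda.
So the parse is sma.njyw.mand.smas.kjiwd.twy.
Classifying each syllable: /sma/ (open), /njyw/ (closed), /mand/ (closed), /smas/ (closed), /kjiwd/ (closed), /twy/ (open).
Open syllables: 2.

2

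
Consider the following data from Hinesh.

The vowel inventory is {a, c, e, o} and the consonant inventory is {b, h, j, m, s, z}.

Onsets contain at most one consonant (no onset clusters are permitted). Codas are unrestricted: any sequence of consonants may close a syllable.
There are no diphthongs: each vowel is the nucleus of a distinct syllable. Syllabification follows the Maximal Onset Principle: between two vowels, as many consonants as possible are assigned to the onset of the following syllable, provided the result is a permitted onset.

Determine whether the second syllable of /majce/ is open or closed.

open

The vowels are a, c, e — 3 nuclei, so 3 syllables.
Between /a/ (V1) and /c/ (V2): /j/ → onset of the next syllable (single consonants are always licit onsets).
Between /c/ (V2) and /e/ (V3): hiatus — the boundary sits between the two vowels.
Syllabification: ma.jc.e.
Syllable 2 is /jc/; it ends in its nucleus with no coda, so it is open.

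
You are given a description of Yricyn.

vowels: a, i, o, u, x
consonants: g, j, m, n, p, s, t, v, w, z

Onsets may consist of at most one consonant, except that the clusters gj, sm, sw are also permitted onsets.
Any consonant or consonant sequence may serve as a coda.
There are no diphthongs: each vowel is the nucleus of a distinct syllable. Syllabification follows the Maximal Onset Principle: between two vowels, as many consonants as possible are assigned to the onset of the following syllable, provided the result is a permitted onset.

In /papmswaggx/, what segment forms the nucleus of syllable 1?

a

Vowels present: a, a, x; each is a nucleus, giving 3 syllables.
The first nucleus (vowel 1 from the left) is /a/.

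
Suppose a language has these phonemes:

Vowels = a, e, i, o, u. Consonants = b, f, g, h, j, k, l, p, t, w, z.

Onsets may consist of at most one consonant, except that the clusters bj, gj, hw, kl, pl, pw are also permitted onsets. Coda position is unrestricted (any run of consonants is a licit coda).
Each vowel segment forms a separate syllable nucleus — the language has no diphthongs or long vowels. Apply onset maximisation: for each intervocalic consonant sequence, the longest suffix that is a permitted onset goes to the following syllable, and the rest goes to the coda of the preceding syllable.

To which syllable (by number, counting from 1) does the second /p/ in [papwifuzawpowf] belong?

The vowels are a, i, u, a, o — 5 nuclei, so 5 syllables.
V1 /a/ – V2 /i/: /pw/ — entire cluster is a permitted onset → onset /pw/, coda ∅.
V2 /i/ – V3 /u/: /f/ → onset of the next syllable (single consonants are always licit onsets).
V3 /u/ – V4 /a/: /z/ is a single consonant, so it becomes the next onset.
V4 /a/ – V5 /o/: /wp/; trying suffixes from longest down, /p/ is the first permitted one, so coda /w/ | onset /p/.
Putting it together: pa.pwi.fu.zaw.powf.
The second /p/ is in the onset of syllable 2 (/pwi/).

2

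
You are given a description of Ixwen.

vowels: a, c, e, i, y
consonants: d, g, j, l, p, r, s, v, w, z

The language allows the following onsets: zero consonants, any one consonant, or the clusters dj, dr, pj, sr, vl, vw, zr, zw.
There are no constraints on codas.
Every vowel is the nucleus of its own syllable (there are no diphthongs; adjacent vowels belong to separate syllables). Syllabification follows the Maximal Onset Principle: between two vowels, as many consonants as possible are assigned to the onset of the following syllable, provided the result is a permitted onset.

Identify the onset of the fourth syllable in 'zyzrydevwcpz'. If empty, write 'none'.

The vowels are y, y, e, c — 4 nuclei, so 4 syllables.
σ1/σ2 boundary: /zr/ — entire cluster is a permitted onset → onset /zr/, coda ∅.
σ2/σ3 boundary: just /d/ — single C goes to the following onset.
σ3/σ4 boundary: /vw/ — entire cluster is a permitted onset → onset /vw/, coda ∅.
Putting it together: zy.zry.de.vwcpz.
Syllable 4 is /vwcpz/: onset /vw/, nucleus /c/, coda /pz/.

vw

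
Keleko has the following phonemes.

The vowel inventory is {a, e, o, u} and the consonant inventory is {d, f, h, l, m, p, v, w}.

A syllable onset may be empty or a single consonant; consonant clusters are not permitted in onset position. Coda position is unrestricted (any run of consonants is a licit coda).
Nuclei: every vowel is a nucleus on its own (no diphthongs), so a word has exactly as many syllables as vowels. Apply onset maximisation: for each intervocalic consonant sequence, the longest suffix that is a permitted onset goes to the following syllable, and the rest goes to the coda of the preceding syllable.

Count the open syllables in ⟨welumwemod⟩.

Nuclei (vowels): e, u, e, o → 4 syllables.
σ1/σ2 boundary: /l/ is a single consonant, so it becomes the next onset.
σ2/σ3 boundary: /mw/ — longest licit onset from the right is /w/, leaving /m/ as coda.
σ3/σ4 boundary: /m/ → onset of the next syllable (single consonants are always licit onsets).
Putting it together: we.lum.we.mod.
Classifying each syllable: /we/ (open), /lum/ (closed), /we/ (open), /mod/ (closed).
Open syllables: 2.

2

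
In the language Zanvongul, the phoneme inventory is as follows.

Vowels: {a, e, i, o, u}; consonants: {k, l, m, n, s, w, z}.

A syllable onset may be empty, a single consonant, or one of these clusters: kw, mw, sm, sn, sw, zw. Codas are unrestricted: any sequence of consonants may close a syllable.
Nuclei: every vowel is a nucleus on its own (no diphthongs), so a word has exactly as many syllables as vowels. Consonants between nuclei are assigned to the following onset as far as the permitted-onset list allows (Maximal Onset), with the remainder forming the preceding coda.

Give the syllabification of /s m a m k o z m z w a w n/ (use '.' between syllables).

smam.kozm.zwawn

Nuclei (vowels): a, o, a → 3 syllables.
/a…o/ gap (V1→V2): /mk/ — longest licit onset from the right is /k/, leaving /m/ as coda.
/o…a/ gap (V2→V3): cluster /zmzw/ — the longest permitted-onset suffix is /zw/; onset = /zw/, preceding coda = /zm/.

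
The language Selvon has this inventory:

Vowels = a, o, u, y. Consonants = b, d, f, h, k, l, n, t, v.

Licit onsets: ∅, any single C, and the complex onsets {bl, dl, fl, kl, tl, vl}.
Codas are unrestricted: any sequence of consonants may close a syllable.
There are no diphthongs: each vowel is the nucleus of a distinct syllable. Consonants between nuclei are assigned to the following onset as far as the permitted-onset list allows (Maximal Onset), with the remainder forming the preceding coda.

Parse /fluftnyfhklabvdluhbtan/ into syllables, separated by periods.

fluft.nyfh.klabv.dluhb.tan

The vowels are u, y, a, u, a — 5 nuclei, so 5 syllables.
V1 /u/ – V2 /y/: /ftn/; trying suffixes from longest down, /n/ is the first permitted one, so coda /ft/ | onset /n/.
V2 /y/ – V3 /a/: /fhkl/ — longest licit onset from the right is /kl/, leaving /fh/ as coda.
V3 /a/ – V4 /u/: cluster /bvdl/ — the longest permitted-onset suffix is /dl/; onset = /dl/, preceding coda = /bv/.
V4 /u/ – V5 /a/: cluster /hbt/ — the longest permitted-onset suffix is /t/; onset = /t/, preceding coda = /hb/.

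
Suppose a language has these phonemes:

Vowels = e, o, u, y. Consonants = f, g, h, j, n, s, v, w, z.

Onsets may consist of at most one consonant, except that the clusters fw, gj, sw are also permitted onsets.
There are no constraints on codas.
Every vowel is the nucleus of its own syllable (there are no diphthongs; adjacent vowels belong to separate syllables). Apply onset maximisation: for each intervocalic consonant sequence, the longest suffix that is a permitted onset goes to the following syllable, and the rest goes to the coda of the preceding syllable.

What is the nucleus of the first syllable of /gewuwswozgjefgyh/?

e

Vowels present: e, u, o, e, y; each is a nucleus, giving 5 syllables.
The first nucleus (vowel 1 from the left) is /e/.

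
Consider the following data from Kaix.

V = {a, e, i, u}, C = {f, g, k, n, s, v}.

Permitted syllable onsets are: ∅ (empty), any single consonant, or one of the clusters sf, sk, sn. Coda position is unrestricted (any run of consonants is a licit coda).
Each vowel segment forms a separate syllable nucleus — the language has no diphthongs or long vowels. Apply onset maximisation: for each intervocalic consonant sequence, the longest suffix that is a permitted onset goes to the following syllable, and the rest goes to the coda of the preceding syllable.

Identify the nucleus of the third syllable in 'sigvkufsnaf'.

Vowels present: i, u, a; each is a nucleus, giving 3 syllables.
The third nucleus (vowel 3 from the left) is /a/.

a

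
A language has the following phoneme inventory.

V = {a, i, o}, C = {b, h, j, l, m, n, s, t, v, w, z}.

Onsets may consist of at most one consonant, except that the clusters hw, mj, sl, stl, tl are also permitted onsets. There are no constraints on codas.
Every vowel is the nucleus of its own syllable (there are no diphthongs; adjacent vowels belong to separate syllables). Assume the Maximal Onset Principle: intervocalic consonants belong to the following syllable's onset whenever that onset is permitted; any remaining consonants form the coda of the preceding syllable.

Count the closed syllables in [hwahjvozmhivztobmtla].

4

Vowels present: a, o, i, o, a; each is a nucleus, giving 5 syllables.
V1 /a/ – V2 /o/: /hjv/ — longest licit onset from the right is /v/, leaving /hj/ as coda.
V2 /o/ – V3 /i/: /zmh/ splits as /zm/ + /h/ (/h/ is the longest suffix that is a licit onset).
V3 /i/ – V4 /o/: /vzt/ — longest licit onset from the right is /t/, leaving /vz/ as coda.
V4 /o/ – V5 /a/: /bmtl/ — longest licit onset from the right is /tl/, leaving /bm/ as coda.
Putting it together: hwahj.vozm.hivz.tobm.tla.
Classifying each syllable: /hwahj/ (closed), /vozm/ (closed), /hivz/ (closed), /tobm/ (closed), /tla/ (open).
Closed syllables: 4.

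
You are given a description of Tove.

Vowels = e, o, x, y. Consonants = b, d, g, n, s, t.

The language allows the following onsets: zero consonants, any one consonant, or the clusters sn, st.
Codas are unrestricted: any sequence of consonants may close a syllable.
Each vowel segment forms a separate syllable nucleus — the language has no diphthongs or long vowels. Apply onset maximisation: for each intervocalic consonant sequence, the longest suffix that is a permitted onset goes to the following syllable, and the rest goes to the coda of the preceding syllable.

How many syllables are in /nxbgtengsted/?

3

Vowels present: x, e, e; each is a nucleus, giving 3 syllables.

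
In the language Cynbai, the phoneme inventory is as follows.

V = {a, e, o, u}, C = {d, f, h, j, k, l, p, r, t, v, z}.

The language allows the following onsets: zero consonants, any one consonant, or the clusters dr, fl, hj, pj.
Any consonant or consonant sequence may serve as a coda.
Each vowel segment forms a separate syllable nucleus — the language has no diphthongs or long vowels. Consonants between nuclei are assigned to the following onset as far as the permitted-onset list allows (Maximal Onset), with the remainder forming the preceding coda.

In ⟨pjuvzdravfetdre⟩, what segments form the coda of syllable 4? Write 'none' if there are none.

none

Vowels present: u, a, e, e; each is a nucleus, giving 4 syllables.
Between /u/ (V1) and /a/ (V2): /vzdr/ splits as /vz/ + /dr/ (/dr/ is the longest suffix that is a licit onset).
Between /a/ (V2) and /e/ (V3): /vf/ splits as /v/ + /f/ (/f/ is the longest suffix that is a licit onset).
Between /e/ (V3) and /e/ (V4): /tdr/ — longest licit onset from the right is /dr/, leaving /t/ as coda.
So the parse is pjuvz.drav.fet.dre.
Syllable 4 is /dre/: onset /dr/, nucleus /e/, coda ∅.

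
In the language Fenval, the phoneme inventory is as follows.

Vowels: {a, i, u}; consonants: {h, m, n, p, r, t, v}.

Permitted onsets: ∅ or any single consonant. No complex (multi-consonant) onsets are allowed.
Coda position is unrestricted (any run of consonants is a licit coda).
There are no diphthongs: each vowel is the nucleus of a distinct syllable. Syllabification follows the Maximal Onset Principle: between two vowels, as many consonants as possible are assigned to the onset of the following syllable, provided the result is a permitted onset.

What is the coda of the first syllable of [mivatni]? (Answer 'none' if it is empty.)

Vowels present: i, a, i; each is a nucleus, giving 3 syllables.
V1 /i/ – V2 /a/: just /v/ — single C goes to the following onset.
V2 /a/ – V3 /i/: cluster /tn/ — the longest permitted-onset suffix is /n/; onset = /n/, preceding coda = /t/.
So the parse is mi.vat.ni.
Syllable 1 is /mi/: onset /m/, nucleus /i/, coda ∅.

none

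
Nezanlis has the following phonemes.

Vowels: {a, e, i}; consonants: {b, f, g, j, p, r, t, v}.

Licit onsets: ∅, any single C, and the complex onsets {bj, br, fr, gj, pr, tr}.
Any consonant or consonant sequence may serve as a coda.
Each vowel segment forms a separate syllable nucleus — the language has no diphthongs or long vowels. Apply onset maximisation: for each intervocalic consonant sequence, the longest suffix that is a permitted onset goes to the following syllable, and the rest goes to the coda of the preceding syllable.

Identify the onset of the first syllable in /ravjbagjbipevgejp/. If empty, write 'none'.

r

Nuclei (vowels): a, a, i, e, e → 5 syllables.
/a…a/ gap (V1→V2): cluster /vjb/ — the longest permitted-onset suffix is /b/; onset = /b/, preceding coda = /vj/.
/a…i/ gap (V2→V3): /gjb/ splits as /gj/ + /b/ (/b/ is the longest suffix that is a licit onset).
/i…e/ gap (V3→V4): /p/ is a single consonant, so it becomes the next onset.
/e…e/ gap (V4→V5): /vg/ splits as /v/ + /g/ (/g/ is the longest suffix that is a licit onset).
Putting it together: ravj.bagj.bi.pev.gejp.
Syllable 1 is /ravj/: onset /r/, nucleus /a/, coda /vj/.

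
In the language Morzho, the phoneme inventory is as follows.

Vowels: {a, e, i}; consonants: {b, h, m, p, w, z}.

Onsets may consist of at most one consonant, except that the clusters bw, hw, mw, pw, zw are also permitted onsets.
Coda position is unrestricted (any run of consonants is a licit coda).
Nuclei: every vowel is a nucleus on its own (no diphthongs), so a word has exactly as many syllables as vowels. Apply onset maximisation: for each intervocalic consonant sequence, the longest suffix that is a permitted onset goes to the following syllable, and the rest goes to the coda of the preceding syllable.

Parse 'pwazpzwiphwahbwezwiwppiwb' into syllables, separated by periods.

pwazp.zwip.hwah.bwe.zwiwp.piwb

The vowels are a, i, a, e, i, i — 6 nuclei, so 6 syllables.
Between /a/ (V1) and /i/ (V2): /zpzw/; trying suffixes from longest down, /zw/ is the first permitted one, so coda /zp/ | onset /zw/.
Between /i/ (V2) and /a/ (V3): cluster /phw/ — the longest permitted-onset suffix is /hw/; onset = /hw/, preceding coda = /p/.
Between /a/ (V3) and /e/ (V4): cluster /hbw/ — the longest permitted-onset suffix is /bw/; onset = /bw/, preceding coda = /h/.
Between /e/ (V4) and /i/ (V5): cluster /zw/ — /zw/ is itself a permitted onset, so the whole cluster goes right; preceding coda = ∅.
Between /i/ (V5) and /i/ (V6): cluster /wpp/ — the longest permitted-onset suffix is /p/; onset = /p/, preceding coda = /wp/.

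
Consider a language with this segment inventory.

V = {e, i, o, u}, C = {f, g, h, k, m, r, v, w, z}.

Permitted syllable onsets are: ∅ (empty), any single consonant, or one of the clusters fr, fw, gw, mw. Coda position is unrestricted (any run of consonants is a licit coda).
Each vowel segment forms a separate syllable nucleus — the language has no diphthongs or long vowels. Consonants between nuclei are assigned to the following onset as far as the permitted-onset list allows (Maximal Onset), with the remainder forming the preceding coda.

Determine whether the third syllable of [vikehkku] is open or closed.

Vowels present: i, e, u; each is a nucleus, giving 3 syllables.
V1 /i/ – V2 /e/: just /k/ — single C goes to the following onset.
V2 /e/ – V3 /u/: cluster /hkk/ — the longest permitted-onset suffix is /k/; onset = /k/, preceding coda = /hk/.
So the parse is vi.kehk.ku.
Syllable 3 is /ku/; it ends in its nucleus with no coda, so it is open.

open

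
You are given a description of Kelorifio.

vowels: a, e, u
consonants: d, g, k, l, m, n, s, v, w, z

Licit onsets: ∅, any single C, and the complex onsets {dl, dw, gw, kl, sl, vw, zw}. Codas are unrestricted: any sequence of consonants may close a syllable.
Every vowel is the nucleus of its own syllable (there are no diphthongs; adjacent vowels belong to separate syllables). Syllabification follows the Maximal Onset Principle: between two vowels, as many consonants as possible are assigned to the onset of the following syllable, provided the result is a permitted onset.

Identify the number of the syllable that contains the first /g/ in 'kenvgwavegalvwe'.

2

The vowels are e, a, e, a, e — 5 nuclei, so 5 syllables.
V1 /e/ – V2 /a/: /nvgw/ splits as /nv/ + /gw/ (/gw/ is the longest suffix that is a licit onset).
V2 /a/ – V3 /e/: just /v/ — single C goes to the following onset.
V3 /e/ – V4 /a/: just /g/ — single C goes to the following onset.
V4 /a/ – V5 /e/: /lvw/; trying suffixes from longest down, /vw/ is the first permitted one, so coda /l/ | onset /vw/.
Result: kenv.gwa.ve.gal.vwe.
The first /g/ is in the onset of syllable 2 (/gwa/).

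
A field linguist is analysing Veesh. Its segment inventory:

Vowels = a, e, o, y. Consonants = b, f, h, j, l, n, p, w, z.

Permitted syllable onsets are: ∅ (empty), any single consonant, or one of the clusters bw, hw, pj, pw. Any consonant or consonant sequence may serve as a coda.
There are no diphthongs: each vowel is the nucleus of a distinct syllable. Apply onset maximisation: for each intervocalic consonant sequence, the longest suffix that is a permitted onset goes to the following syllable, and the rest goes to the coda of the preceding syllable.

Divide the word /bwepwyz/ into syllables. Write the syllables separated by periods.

bwe.pwyz

Nuclei (vowels): e, y → 2 syllables.
V1 /e/ – V2 /y/: /pw/ is a licit onset in full, so it all attaches to the next syllable.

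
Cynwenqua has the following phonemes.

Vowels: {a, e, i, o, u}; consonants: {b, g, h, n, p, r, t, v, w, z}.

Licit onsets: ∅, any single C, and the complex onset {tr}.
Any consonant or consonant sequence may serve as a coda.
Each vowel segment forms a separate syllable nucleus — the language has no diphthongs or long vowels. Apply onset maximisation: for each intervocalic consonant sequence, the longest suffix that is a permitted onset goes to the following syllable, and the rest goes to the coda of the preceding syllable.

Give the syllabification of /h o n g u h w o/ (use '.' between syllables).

hon.guh.wo

Nuclei (vowels): o, u, o → 3 syllables.
σ1/σ2 boundary: /ng/ — longest licit onset from the right is /g/, leaving /n/ as coda.
σ2/σ3 boundary: /hw/ splits as /h/ + /w/ (/w/ is the longest suffix that is a licit onset).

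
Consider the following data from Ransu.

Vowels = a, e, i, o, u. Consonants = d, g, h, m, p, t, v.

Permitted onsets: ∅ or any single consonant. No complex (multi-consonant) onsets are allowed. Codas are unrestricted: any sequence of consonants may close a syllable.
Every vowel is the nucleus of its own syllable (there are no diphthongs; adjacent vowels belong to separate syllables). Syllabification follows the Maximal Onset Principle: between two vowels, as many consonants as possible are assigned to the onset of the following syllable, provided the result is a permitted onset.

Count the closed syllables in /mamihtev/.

The vowels are a, i, e — 3 nuclei, so 3 syllables.
V1 /a/ – V2 /i/: /m/ → onset of the next syllable (single consonants are always licit onsets).
V2 /i/ – V3 /e/: /ht/ — longest licit onset from the right is /t/, leaving /h/ as coda.
So the parse is ma.mih.tev.
Classifying each syllable: /ma/ (open), /mih/ (closed), /tev/ (closed).
Closed syllables: 2.

2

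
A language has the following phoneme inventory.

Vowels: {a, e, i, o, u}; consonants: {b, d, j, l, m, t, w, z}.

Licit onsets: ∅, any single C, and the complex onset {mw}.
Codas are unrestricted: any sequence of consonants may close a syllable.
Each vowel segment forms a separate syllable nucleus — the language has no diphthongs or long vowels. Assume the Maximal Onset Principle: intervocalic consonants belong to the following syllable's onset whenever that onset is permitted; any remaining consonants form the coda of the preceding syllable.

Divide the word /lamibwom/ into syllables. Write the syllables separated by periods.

Nuclei (vowels): a, i, o → 3 syllables.
σ1/σ2 boundary: /m/ → onset of the next syllable (single consonants are always licit onsets).
σ2/σ3 boundary: /bw/ — longest licit onset from the right is /w/, leaving /b/ as coda.

la.mib.wom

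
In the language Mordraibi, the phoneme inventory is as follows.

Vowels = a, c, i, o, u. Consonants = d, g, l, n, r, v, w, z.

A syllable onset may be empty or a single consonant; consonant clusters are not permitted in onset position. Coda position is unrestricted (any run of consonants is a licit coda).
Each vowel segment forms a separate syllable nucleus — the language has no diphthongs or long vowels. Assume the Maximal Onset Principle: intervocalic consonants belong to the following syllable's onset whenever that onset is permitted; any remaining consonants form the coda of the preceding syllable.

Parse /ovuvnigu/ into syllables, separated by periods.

Vowels present: o, u, i, u; each is a nucleus, giving 4 syllables.
/o…u/ gap (V1→V2): just /v/ — single C goes to the following onset.
/u…i/ gap (V2→V3): cluster /vn/ — the longest permitted-onset suffix is /n/; onset = /n/, preceding coda = /v/.
/i…u/ gap (V3→V4): /g/ is a single consonant, so it becomes the next onset.

o.vuv.ni.gu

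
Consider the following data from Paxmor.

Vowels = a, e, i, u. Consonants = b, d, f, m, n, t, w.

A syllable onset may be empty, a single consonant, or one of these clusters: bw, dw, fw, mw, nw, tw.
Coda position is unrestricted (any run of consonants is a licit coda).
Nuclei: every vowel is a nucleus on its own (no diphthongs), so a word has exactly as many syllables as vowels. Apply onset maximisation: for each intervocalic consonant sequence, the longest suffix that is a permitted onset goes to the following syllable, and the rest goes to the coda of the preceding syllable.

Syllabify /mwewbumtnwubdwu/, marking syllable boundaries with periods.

mwew.bumt.nwub.dwu

The vowels are e, u, u, u — 4 nuclei, so 4 syllables.
/e…u/ gap (V1→V2): cluster /wb/ — the longest permitted-onset suffix is /b/; onset = /b/, preceding coda = /w/.
/u…u/ gap (V2→V3): /mtnw/ splits as /mt/ + /nw/ (/nw/ is the longest suffix that is a licit onset).
/u…u/ gap (V3→V4): /bdw/ splits as /b/ + /dw/ (/dw/ is the longest suffix that is a licit onset).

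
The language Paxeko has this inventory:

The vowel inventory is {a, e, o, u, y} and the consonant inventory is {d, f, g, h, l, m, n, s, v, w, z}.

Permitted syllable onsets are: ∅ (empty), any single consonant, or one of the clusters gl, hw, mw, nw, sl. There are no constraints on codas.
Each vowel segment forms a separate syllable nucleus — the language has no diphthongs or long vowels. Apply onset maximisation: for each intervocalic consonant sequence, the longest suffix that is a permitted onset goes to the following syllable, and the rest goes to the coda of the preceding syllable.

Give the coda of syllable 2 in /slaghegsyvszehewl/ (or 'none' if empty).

g

Nuclei (vowels): a, e, y, e, e → 5 syllables.
/a…e/ gap (V1→V2): /gh/; trying suffixes from longest down, /h/ is the first permitted one, so coda /g/ | onset /h/.
/e…y/ gap (V2→V3): cluster /gs/ — the longest permitted-onset suffix is /s/; onset = /s/, preceding coda = /g/.
/y…e/ gap (V3→V4): /vsz/ — longest licit onset from the right is /z/, leaving /vs/ as coda.
/e…e/ gap (V4→V5): /h/ is a single consonant, so it becomes the next onset.
Result: slag.heg.syvs.ze.hewl.
Syllable 2 is /heg/: onset /h/, nucleus /e/, coda /g/.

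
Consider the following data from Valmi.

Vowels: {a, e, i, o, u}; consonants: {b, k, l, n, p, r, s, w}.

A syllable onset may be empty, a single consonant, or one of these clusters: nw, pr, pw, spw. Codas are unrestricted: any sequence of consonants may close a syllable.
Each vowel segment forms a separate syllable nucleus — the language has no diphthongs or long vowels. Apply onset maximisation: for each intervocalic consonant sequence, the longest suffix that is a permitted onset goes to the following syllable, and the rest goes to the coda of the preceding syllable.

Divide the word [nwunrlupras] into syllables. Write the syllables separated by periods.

Nuclei (vowels): u, u, a → 3 syllables.
Between /u/ (V1) and /u/ (V2): cluster /nrl/ — the longest permitted-onset suffix is /l/; onset = /l/, preceding coda = /nr/.
Between /u/ (V2) and /a/ (V3): /pr/ is a licit onset in full, so it all attaches to the next syllable.

nwunr.lu.pras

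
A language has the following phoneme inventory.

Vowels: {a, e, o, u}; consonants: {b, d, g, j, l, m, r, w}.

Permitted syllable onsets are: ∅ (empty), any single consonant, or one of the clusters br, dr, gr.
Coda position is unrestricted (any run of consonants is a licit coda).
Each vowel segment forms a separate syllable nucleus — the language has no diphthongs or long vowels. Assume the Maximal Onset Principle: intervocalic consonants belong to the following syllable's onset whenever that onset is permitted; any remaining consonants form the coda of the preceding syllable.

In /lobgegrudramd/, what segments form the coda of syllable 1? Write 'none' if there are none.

The vowels are o, e, u, a — 4 nuclei, so 4 syllables.
V1 /o/ – V2 /e/: /bg/ splits as /b/ + /g/ (/g/ is the longest suffix that is a licit onset).
V2 /e/ – V3 /u/: /gr/ — entire cluster is a permitted onset → onset /gr/, coda ∅.
V3 /u/ – V4 /a/: /dr/ — entire cluster is a permitted onset → onset /dr/, coda ∅.
Syllabification: lob.ge.gru.dramd.
Syllable 1 is /lob/: onset /l/, nucleus /o/, coda /b/.

b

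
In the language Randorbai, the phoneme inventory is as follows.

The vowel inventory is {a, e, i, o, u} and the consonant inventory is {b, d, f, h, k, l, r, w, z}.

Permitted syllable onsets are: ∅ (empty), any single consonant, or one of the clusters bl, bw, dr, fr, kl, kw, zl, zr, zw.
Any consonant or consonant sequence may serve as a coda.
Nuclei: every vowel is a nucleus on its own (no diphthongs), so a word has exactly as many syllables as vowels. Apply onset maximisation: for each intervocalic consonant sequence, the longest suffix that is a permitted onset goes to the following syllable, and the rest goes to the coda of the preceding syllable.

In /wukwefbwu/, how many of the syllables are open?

2

The vowels are u, e, u — 3 nuclei, so 3 syllables.
V1 /u/ – V2 /e/: /kw/ is a licit onset in full, so it all attaches to the next syllable.
V2 /e/ – V3 /u/: /fbw/; trying suffixes from longest down, /bw/ is the first permitted one, so coda /f/ | onset /bw/.
Result: wu.kwef.bwu.
Classifying each syllable: /wu/ (open), /kwef/ (closed), /bwu/ (open).
Open syllables: 2.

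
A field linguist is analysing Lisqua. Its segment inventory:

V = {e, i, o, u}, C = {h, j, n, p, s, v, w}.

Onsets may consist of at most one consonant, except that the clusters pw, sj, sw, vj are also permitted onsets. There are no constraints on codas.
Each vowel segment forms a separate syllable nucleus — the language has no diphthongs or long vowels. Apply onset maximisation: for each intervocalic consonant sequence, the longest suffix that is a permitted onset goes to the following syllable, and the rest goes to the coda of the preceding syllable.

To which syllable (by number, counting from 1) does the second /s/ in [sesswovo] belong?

The vowels are e, o, o — 3 nuclei, so 3 syllables.
σ1/σ2 boundary: cluster /ssw/ — the longest permitted-onset suffix is /sw/; onset = /sw/, preceding coda = /s/.
σ2/σ3 boundary: just /v/ — single C goes to the following onset.
So the parse is ses.swo.vo.
The second /s/ is in the coda of syllable 1 (/ses/).

1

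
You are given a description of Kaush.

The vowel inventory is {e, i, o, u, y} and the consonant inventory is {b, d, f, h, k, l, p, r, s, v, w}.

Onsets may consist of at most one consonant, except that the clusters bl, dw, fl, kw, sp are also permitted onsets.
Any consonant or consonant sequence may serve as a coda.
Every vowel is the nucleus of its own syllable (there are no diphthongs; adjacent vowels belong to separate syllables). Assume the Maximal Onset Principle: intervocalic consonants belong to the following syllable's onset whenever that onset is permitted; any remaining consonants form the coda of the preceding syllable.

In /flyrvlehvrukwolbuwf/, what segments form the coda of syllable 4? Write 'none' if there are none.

l

Nuclei (vowels): y, e, u, o, u → 5 syllables.
/y…e/ gap (V1→V2): cluster /rvl/ — the longest permitted-onset suffix is /l/; onset = /l/, preceding coda = /rv/.
/e…u/ gap (V2→V3): cluster /hvr/ — the longest permitted-onset suffix is /r/; onset = /r/, preceding coda = /hv/.
/u…o/ gap (V3→V4): cluster /kw/ — /kw/ is itself a permitted onset, so the whole cluster goes right; preceding coda = ∅.
/o…u/ gap (V4→V5): cluster /lb/ — the longest permitted-onset suffix is /b/; onset = /b/, preceding coda = /l/.
Syllabification: flyrv.lehv.ru.kwol.buwf.
Syllable 4 is /kwol/: onset /kw/, nucleus /o/, coda /l/.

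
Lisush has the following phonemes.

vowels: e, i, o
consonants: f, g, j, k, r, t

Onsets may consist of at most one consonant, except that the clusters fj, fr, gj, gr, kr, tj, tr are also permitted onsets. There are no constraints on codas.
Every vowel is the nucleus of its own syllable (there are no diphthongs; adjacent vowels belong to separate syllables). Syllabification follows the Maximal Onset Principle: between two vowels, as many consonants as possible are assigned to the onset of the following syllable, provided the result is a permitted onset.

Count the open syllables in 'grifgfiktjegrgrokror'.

1

The vowels are i, i, e, o, o — 5 nuclei, so 5 syllables.
Between /i/ (V1) and /i/ (V2): /fgf/; trying suffixes from longest down, /f/ is the first permitted one, so coda /fg/ | onset /f/.
Between /i/ (V2) and /e/ (V3): /ktj/; trying suffixes from longest down, /tj/ is the first permitted one, so coda /k/ | onset /tj/.
Between /e/ (V3) and /o/ (V4): /grgr/ splits as /gr/ + /gr/ (/gr/ is the longest suffix that is a licit onset).
Between /o/ (V4) and /o/ (V5): /kr/ — entire cluster is a permitted onset → onset /kr/, coda ∅.
Putting it together: grifg.fik.tjegr.gro.kror.
Classifying each syllable: /grifg/ (closed), /fik/ (closed), /tjegr/ (closed), /gro/ (open), /kror/ (closed).
Open syllables: 1.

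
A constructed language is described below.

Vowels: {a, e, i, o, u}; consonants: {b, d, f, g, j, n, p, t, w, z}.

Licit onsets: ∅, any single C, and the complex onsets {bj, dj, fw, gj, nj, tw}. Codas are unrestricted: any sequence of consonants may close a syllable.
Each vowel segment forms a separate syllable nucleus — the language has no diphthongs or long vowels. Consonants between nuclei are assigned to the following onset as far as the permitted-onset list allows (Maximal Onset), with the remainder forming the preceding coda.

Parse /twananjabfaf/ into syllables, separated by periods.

Vowels present: a, a, a, a; each is a nucleus, giving 4 syllables.
σ1/σ2 boundary: /n/ is a single consonant, so it becomes the next onset.
σ2/σ3 boundary: /nj/ — entire cluster is a permitted onset → onset /nj/, coda ∅.
σ3/σ4 boundary: /bf/ splits as /b/ + /f/ (/f/ is the longest suffix that is a licit onset).

twa.na.njab.faf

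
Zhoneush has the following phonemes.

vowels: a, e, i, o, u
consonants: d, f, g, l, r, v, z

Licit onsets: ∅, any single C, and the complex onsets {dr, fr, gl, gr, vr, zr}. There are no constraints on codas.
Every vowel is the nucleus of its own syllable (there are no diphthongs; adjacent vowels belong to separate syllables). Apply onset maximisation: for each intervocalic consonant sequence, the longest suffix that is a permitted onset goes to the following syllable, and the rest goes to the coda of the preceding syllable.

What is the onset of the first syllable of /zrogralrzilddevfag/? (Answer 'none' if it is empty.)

Nuclei (vowels): o, a, i, e, a → 5 syllables.
Between /o/ (V1) and /a/ (V2): cluster /gr/ — /gr/ is itself a permitted onset, so the whole cluster goes right; preceding coda = ∅.
Between /a/ (V2) and /i/ (V3): cluster /lrz/ — the longest permitted-onset suffix is /z/; onset = /z/, preceding coda = /lr/.
Between /i/ (V3) and /e/ (V4): cluster /ldd/ — the longest permitted-onset suffix is /d/; onset = /d/, preceding coda = /ld/.
Between /e/ (V4) and /a/ (V5): /vf/ splits as /v/ + /f/ (/f/ is the longest suffix that is a licit onset).
Result: zro.gralr.zild.dev.fag.
Syllable 1 is /zro/: onset /zr/, nucleus /o/, coda ∅.

zr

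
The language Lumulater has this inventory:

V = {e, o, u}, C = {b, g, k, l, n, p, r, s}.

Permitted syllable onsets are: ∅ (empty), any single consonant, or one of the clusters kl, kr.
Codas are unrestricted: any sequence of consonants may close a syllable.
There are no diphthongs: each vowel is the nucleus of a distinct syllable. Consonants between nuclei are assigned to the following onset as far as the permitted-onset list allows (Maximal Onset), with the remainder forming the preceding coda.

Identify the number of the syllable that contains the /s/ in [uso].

Vowels present: u, o; each is a nucleus, giving 2 syllables.
σ1/σ2 boundary: /s/ is a single consonant, so it becomes the next onset.
Putting it together: u.so.
The /s/ is in the onset of syllable 2 (/so/).

2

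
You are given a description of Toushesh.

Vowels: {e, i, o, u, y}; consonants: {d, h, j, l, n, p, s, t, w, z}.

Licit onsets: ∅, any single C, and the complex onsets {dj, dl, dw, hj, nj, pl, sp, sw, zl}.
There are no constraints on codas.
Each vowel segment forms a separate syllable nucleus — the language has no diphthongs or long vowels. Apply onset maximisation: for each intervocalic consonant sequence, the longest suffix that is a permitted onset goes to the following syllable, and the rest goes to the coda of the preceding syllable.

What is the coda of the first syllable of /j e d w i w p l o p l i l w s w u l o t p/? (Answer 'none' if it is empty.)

none

Nuclei (vowels): e, i, o, i, u, o → 6 syllables.
V1 /e/ – V2 /i/: /dw/ — entire cluster is a permitted onset → onset /dw/, coda ∅.
V2 /i/ – V3 /o/: /wpl/; trying suffixes from longest down, /pl/ is the first permitted one, so coda /w/ | onset /pl/.
V3 /o/ – V4 /i/: cluster /pl/ — /pl/ is itself a permitted onset, so the whole cluster goes right; preceding coda = ∅.
V4 /i/ – V5 /u/: /lwsw/ — longest licit onset from the right is /sw/, leaving /lw/ as coda.
V5 /u/ – V6 /o/: just /l/ — single C goes to the following onset.
Result: je.dwiw.plo.plilw.swu.lotp.
Syllable 1 is /je/: onset /j/, nucleus /e/, coda ∅.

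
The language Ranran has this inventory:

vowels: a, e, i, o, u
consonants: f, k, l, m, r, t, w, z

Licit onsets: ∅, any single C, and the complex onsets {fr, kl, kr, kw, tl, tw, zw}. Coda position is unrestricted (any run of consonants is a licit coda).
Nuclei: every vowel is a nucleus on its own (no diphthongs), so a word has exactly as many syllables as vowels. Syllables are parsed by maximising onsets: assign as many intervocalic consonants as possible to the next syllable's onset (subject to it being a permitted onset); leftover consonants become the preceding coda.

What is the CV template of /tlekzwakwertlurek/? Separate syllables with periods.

The vowels are e, a, e, u, e — 5 nuclei, so 5 syllables.
Between /e/ (V1) and /a/ (V2): cluster /kzw/ — the longest permitted-onset suffix is /zw/; onset = /zw/, preceding coda = /k/.
Between /a/ (V2) and /e/ (V3): /kw/ is a licit onset in full, so it all attaches to the next syllable.
Between /e/ (V3) and /u/ (V4): /rtl/ splits as /r/ + /tl/ (/tl/ is the longest suffix that is a licit onset).
Between /u/ (V4) and /e/ (V5): just /r/ — single C goes to the following onset.
Putting it together: tlek.zwa.kwer.tlu.rek.
Mapping each syllable to C/V: /tlek/ → CCVC, /zwa/ → CCV, /kwer/ → CCVC, /tlu/ → CCV, /rek/ → CVC.

CCVC.CCV.CCVC.CCV.CVC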